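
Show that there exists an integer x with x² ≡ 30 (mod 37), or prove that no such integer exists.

Take x = 20. Then 20² = 400 = 10·37 + 30, so 20² ≡ 30 (mod 37).

x = 20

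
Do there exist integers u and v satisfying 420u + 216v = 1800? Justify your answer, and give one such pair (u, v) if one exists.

u = 12, v = -15

gcd(420, 216) = 12, and 12 divides 1800, so integer solutions exist.
Dividing through by 12 reduces the equation to 35u + 18v = 150.
Euclidean algorithm: 35 = 1·18 + 17, 18 = 1·17 + 1, 17 = 17·1 + 0.
Back-substituting, 1 = 18 − 1·17 = 18 − (35 − 1·18) = −35 + 2·18; that is, 35·(-1) + 18·2 = 1.
Times 150: 35·(-150) + 18·300 = 150, so (-150, 300) solves it.
Adding 9·18 to u and subtracting 9·35 from v gives the tidier solution (12, -15).
Indeed 420·12 + 216·(-15) = 5040 − 3240 = 1800.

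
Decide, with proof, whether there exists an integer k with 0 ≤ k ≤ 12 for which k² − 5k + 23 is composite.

No such integer k in that range exists.

The values for k = 0, 1, …, 12 are 23, 19, 17, 17, 19, 23, 29, 37, 47, 59, 73, 89, 107, and each of these is prime.
So no value in the range makes the expression composite.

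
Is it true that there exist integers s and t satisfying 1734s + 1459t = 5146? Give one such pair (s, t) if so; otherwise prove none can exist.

1734 and 1459 are coprime, so 1734s + 1459t ranges over all of ℤ.
Dividing repeatedly: 1734 = 1·1459 + 275, 1459 = 5·275 + 84, 275 = 3·84 + 23, 84 = 3·23 + 15, 23 = 1·15 + 8, 15 = 1·8 + 7, 8 = 1·7 + 1, 7 = 7·1 + 0.
Back-substituting, 1 = 8 − 1·7 = 8 − (15 − 1·8) = −15 + 2·8 = −15 + 2·(23 − 1·15) = 2·23 − 3·15 = 2·23 − 3·(84 − 3·23) = −3·84 + 11·23 = −3·84 + 11·(275 − 3·84) = 11·275 − 36·84 = 11·275 − 36·(1459 − 5·275) = −36·1459 + 191·275 = −36·1459 + 191·(1734 − 1·1459) = 191·1734 − 227·1459; that is, 1734·191 + 1459·(-227) = 1.
Times 5146: 1734·982886 + 1459·(-1168142) = 5146, so (982886, -1168142) solves it.
Shifting by a multiple of (1459, −1734) keeps it a solution: s = 982886 − 673·1459 = 979, t = -1168142 + 673·1734 = -1160.
Indeed 1734·979 + 1459·(-1160) = 1697586 − 1692440 = 5146.

s = 979, t = -1160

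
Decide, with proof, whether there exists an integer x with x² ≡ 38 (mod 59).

There is no such integer.

59 is prime, so by Euler's criterion 38 is a square mod 59 iff 38^((59−1)/2) = 38^29 ≡ 1 (mod 59).
Squaring successively (mod 59): 38^2 = 1444 ≡ 28; 38^4 ≡ 28² = 784 ≡ 17; 38^8 ≡ 17² = 289 ≡ 53; 38^16 ≡ 53² = 2809 ≡ 36.
Since 29 = 16 + 8 + 4 + 1, 38^29 ≡ 36 · 53 · 17 · 38; multiplying out mod 59: 36·53 = 1908 ≡ 20, then 20·17 = 340 ≡ 45, then 45·38 = 1710 ≡ 58. Thus 38^29 ≡ 58 ≡ −1 (mod 59).
By Euler's criterion 38 is a quadratic non-residue mod 59: no x satisfies x² ≡ 38 (mod 59).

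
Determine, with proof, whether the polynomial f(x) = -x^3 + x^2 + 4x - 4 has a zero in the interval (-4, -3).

f has no root in that interval.

The endpoint values f(-4) = 60 and f(-3) = 20 are both positive. Claim: f(x) > 0 for every x in (-4, -3).
Substitute x = -3 − u, where 0 < u < 1 on the interval. Expanding, f(-3 − u) = u^3 + 10u^2 + 29u + 20.
All 4 nonzero coefficients of this polynomial in u are positive; hence for u > 0 the value is a sum of positive terms (the constant 20 among them).
So f is strictly positive on (-4, -3); no root exists in the interval.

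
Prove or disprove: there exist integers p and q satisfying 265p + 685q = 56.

Both 265 and 685 are divisible by gcd(265, 685) = 5, hence so is any combination 265p + 685q.
But 56 = 5·11 + 1, so 5 ∤ 56.
Hence no integers p, q satisfy the equation.

There are no such integers.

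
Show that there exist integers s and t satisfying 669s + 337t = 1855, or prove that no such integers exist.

s = 303, t = -596

669 and 337 are coprime, so 669s + 337t ranges over all of ℤ.
Dividing repeatedly: 669 = 1·337 + 332, 337 = 1·332 + 5, 332 = 66·5 + 2, 5 = 2·2 + 1, 2 = 2·1 + 0.
Back-substituting, 1 = 5 − 2·2 = 5 − 2·(332 − 66·5) = −2·332 + 133·5 = −2·332 + 133·(337 − 1·332) = 133·337 − 135·332 = 133·337 − 135·(669 − 1·337) = −135·669 + 268·337; that is, 669·(-135) + 337·268 = 1.
Scaling by 1855 gives the particular solution (s, t) = (-250425, 497140).
Shifting by a multiple of (337, −669) keeps it a solution: s = -250425 + 744·337 = 303, t = 497140 − 744·669 = -596.
Indeed 669·303 + 337·(-596) = 202707 − 200852 = 1855.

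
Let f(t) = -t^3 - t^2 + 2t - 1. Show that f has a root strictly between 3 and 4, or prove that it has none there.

The endpoint values f(3) = -31 and f(4) = -73 are both negative. Claim: f(t) < 0 for every t in (3, 4).
Shift to the endpoint 3: with t = 3 + u (0 < u < 1), one computes f(3 + u) = -u^3 - 10u^2 - 31u - 31.
All 4 nonzero coefficients of this polynomial in u are negative; hence for u > 0 the value is a sum of negative terms (the constant -31 among them).
Therefore f(t) < 0 throughout (3, 4), and f has no zero there.

f has no root in that interval.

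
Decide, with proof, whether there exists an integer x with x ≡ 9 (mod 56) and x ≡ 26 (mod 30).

gcd(56, 30) = 2. If x ≡ 9 (mod 56) and x ≡ 26 (mod 30), then x ≡ 9 (mod 2) and x ≡ 26 (mod 2).
But 9 mod 2 = 1 while 26 mod 2 = 0, a contradiction.
Therefore no such x exists.

No, no such integer exists.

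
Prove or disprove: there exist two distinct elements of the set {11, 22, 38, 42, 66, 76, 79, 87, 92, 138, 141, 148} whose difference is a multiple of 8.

22 mod 8 = 6 and 38 mod 8 = 6, so 38 − 22 = 16 = 2·8.

The pair (22, 38) works.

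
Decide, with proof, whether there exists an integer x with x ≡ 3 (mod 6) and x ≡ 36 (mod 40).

No, no such integer exists.

Both moduli are multiples of 2 = gcd(6, 40), so any solution would satisfy x ≡ 3 and x ≡ 36 modulo 2 simultaneously.
However 3 ≡ 1 and 36 ≡ 0 (mod 2), and 1 ≠ 0.
So no integer satisfies both congruences.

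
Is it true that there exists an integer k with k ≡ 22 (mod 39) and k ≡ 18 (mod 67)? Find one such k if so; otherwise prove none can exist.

The moduli 39 and 67 are coprime, so by the Chinese Remainder Theorem a unique solution modulo 2613 exists.
Write k = 22 + 39t and require 22 + 39t ≡ 18 (mod 67), i.e. 39t ≡ 63 (mod 67).
Note 39·55 = 2145 ≡ 1 (mod 67) (as 2145 − 1 = 32·67), so 39⁻¹ ≡ 55.
Therefore t ≡ 55·63 = 3465 ≡ 48 (mod 67).
Taking t = 48 gives k = 22 + 39·48 = 1894.
Indeed 1894 ≡ 22 (mod 39) and 1894 ≡ 18 (mod 67).

k = 1894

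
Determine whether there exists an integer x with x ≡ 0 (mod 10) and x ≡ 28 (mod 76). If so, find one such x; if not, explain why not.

Here gcd(10, 76) = 2, and both 0 and 28 leave remainder 0 mod 2, so the system is consistent.
Put x = 0 + 10t, so we need 10t ≡ 28 (mod 76), equivalently (divide by 2) 5t ≡ 14 (mod 38).
Since 5·23 = 115 = 3·38 + 1, the inverse of 5 mod 38 is 23.
Multiplying by 23: t ≡ 23·14 = 322 ≡ 18 (mod 38).
Then x = 0 + 10·18 = 180.
Verify: 180 = 18·10 + 0 and 180 = 2·76 + 28. ✓

x = 180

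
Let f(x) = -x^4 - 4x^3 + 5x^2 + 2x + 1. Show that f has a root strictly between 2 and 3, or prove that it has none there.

f(2) = -23 and f(3) = -137, both negative, so a sign-change argument is unavailable; we show f keeps this sign on the whole interval.
Shift to the endpoint 2: with x = 2 + u (0 < u < 1), one computes f(2 + u) = -u^4 - 12u^3 - 43u^2 - 58u - 23.
All 5 nonzero coefficients of this polynomial in u are negative; hence for u > 0 the value is a sum of negative terms (the constant -23 among them).
Therefore f(x) < 0 throughout (2, 3), and f has no zero there.

No.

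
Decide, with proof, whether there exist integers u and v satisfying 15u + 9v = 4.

Both 15 and 9 are divisible by gcd(15, 9) = 3, hence so is any combination 15u + 9v.
But 4 is not a multiple of 3 (it leaves remainder 1).
Hence no integers u, v satisfy the equation.

No, no such integers exist.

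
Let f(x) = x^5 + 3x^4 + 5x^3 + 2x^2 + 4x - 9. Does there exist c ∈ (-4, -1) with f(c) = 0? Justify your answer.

f has no root in that interval.

The endpoint values f(-4) = -569 and f(-1) = -14 are both negative. Claim: f(x) < 0 for every x in (-4, -1).
Shift to the endpoint -1: with x = -1 − u (0 < u < 3), one computes f(-1 − u) = -u^5 - 2u^4 - 3u^3 - 5u^2 - 8u - 14.
All 6 nonzero coefficients of this polynomial in u are negative; hence for u > 0 the value is a sum of negative terms (the constant -14 among them).
So f is strictly negative on (-4, -1); no root exists in the interval.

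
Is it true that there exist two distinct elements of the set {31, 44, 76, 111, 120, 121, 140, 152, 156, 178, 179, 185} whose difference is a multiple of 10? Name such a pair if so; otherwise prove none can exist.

31 and 111 are such a pair.

31 mod 10 = 1 and 111 mod 10 = 1, so 111 − 31 = 80 = 8·10.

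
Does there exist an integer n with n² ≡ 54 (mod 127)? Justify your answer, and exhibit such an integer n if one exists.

Apply Euler's criterion with the prime 127: 54 is a quadratic residue iff 54^63 ≡ 1 (mod 127), and a non-residue iff it is ≡ −1.
Squaring successively (mod 127): 54^2 = 2916 ≡ 122; 54^4 ≡ 122² = 14884 ≡ 25; 54^8 ≡ 25² = 625 ≡ 117; 54^16 ≡ 117² = 13689 ≡ 100; 54^32 ≡ 100² = 10000 ≡ 94.
Since 63 = 32 + 16 + 8 + 4 + 2 + 1, 54^63 ≡ 94 · 100 · 117 · 25 · 122 · 54; multiplying out mod 127: 94·100 = 9400 ≡ 2, then 2·117 = 234 ≡ 107, then 107·25 = 2675 ≡ 8, then 8·122 = 976 ≡ 87, then 87·54 = 4698 ≡ 126. Thus 54^63 ≡ 126 ≡ −1 (mod 127).
The value −1 means 54 is a non-residue modulo 127, so n² ≡ 54 (mod 127) is impossible.

No, no such integer exists.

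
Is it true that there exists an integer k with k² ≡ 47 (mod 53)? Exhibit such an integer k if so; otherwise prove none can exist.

Take k = 10. Then 10² = 100 = 1·53 + 47, so 10² ≡ 47 (mod 53).

k = 10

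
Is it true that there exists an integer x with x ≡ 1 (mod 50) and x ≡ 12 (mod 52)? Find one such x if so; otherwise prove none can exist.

No such integer exists.

gcd(50, 52) = 2. If x ≡ 1 (mod 50) and x ≡ 12 (mod 52), then x ≡ 1 (mod 2) and x ≡ 12 (mod 2).
However 1 ≡ 1 and 12 ≡ 0 (mod 2), and 1 ≠ 0.
Hence the system has no solution.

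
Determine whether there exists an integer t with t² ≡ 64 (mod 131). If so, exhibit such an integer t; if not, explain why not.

t = 123 works: 123² = 15129, and 15129 − 64 = 15065 = 115·131.

t = 123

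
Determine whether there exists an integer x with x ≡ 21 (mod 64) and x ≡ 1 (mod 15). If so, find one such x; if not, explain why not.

The moduli 64 and 15 are coprime, so by the Chinese Remainder Theorem a unique solution modulo 960 exists.
Write x = 21 + 64t and require 21 + 64t ≡ 1 (mod 15), i.e. 64t ≡ 10 (mod 15).
64 ≡ 4 (mod 15), so this reads 4t ≡ 10 (mod 15). Note 4·4 = 16 ≡ 1 (mod 15) (as 16 − 1 = 1·15), so 4⁻¹ ≡ 4.
Multiplying by 4: t ≡ 4·10 = 40 ≡ 10 (mod 15).
Taking t = 10 gives x = 21 + 64·10 = 661.
Verify: 661 = 10·64 + 21 and 661 = 44·15 + 1. ✓

x = 661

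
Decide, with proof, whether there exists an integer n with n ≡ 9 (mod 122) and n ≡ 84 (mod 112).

gcd(122, 112) = 2. If n ≡ 9 (mod 122) and n ≡ 84 (mod 112), then n ≡ 9 (mod 2) and n ≡ 84 (mod 2).
However 9 ≡ 1 and 84 ≡ 0 (mod 2), and 1 ≠ 0.
Therefore no such n exists.

No such integer exists.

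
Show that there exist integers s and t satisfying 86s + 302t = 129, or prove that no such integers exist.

No such integers exist.

Any value of 86s + 302t is a multiple of gcd(86, 302) = 2.
But 129 = 2·64 + 1, so 2 ∤ 129.
Therefore 86s + 302t = 129 has no solution in integers.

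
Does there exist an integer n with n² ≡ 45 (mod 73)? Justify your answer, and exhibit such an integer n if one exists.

Apply Euler's criterion with the prime 73: 45 is a quadratic residue iff 45^36 ≡ 1 (mod 73), and a non-residue iff it is ≡ −1.
Repeated squaring mod 73: 45^2 = 2025 ≡ 54; 45^4 ≡ 54² = 2916 ≡ 69; 45^8 ≡ 69² = 4761 ≡ 16; 45^16 ≡ 16² = 256 ≡ 37; 45^32 ≡ 37² = 1369 ≡ 55.
Since 36 = 32 + 4, 45^36 ≡ 55 · 69; multiplying out mod 73: 55·69 = 3795 ≡ 72. Thus 45^36 ≡ 72 ≡ −1 (mod 73).
The value −1 means 45 is a non-residue modulo 73, so n² ≡ 45 (mod 73) is impossible.

No such integer exists.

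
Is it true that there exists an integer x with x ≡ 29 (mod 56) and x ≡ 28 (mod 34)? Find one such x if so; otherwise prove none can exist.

No, no such integer exists.

gcd(56, 34) = 2. If x ≡ 29 (mod 56) and x ≡ 28 (mod 34), then x ≡ 29 (mod 2) and x ≡ 28 (mod 2).
These are incompatible: 29 − 28 = 1 is not divisible by 2.
Hence the system has no solution.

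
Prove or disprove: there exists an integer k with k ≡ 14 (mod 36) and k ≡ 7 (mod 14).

gcd(36, 14) = 2. If k ≡ 14 (mod 36) and k ≡ 7 (mod 14), then k ≡ 14 (mod 2) and k ≡ 7 (mod 2).
However 14 ≡ 0 and 7 ≡ 1 (mod 2), and 0 ≠ 1.
Therefore no such k exists.

There is no such integer.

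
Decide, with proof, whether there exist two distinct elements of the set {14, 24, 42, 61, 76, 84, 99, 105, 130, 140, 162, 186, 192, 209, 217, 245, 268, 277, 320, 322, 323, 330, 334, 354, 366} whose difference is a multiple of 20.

14 mod 20 = 14 and 334 mod 20 = 14, so 334 − 14 = 320 = 16·20.

Yes: 14 and 334.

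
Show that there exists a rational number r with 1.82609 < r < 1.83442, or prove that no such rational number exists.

Multiplying by 6: 6·1.82609 = 10.95654 and 6·1.83442 = 11.00652, so the integer 11 lies strictly between them.
Hence 11/6 is a rational number with 1.82609 < 11/6 < 1.83442.

r = 11/6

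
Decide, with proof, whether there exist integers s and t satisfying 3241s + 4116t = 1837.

Any value of 3241s + 4116t is a multiple of gcd(3241, 4116) = 7.
However 1837 leaves remainder 3 on division by 7.
So the equation is unsolvable over ℤ.

No such integers exist.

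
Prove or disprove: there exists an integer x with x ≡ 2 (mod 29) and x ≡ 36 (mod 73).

x = 1423

gcd(29, 73) = 1, so the Chinese Remainder Theorem guarantees exactly one residue class mod 2117 satisfying both.
Any solution of the first congruence is x = 2 + 29t; substituting into the second, 29t ≡ 36 − 2 ≡ 34 (mod 73).
Note 29·68 = 1972 ≡ 1 (mod 73) (as 1972 − 1 = 27·73), so 29⁻¹ ≡ 68.
Therefore t ≡ 68·34 = 2312 ≡ 49 (mod 73).
Taking t = 49 gives x = 2 + 29·49 = 1423.
Verify: 1423 = 49·29 + 2 and 1423 = 19·73 + 36. ✓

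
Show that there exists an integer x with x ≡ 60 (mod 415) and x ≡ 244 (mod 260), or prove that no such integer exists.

gcd(415, 260) = 5. If x ≡ 60 (mod 415) and x ≡ 244 (mod 260), then x ≡ 60 (mod 5) and x ≡ 244 (mod 5).
However 60 ≡ 0 and 244 ≡ 4 (mod 5), and 0 ≠ 4.
So no integer satisfies both congruences.

No such integer exists.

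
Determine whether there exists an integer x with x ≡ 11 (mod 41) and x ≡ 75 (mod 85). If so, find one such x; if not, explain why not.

Since 41 and 85 share no common factor, CRT says the pair of congruences has a solution (unique mod 3485).
Write x = 11 + 41t and require 11 + 41t ≡ 75 (mod 85), i.e. 41t ≡ 64 (mod 85).
Note 41·56 = 2296 ≡ 1 (mod 85) (as 2296 − 1 = 27·85), so 41⁻¹ ≡ 56.
Therefore t ≡ 56·64 = 3584 ≡ 14 (mod 85).
Taking t = 14 gives x = 11 + 41·14 = 585.
Check: 585 mod 41 = 11, 585 mod 85 = 75. ✓

x = 585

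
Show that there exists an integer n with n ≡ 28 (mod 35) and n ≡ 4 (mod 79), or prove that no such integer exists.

The moduli 35 and 79 are coprime, so by the Chinese Remainder Theorem a unique solution modulo 2765 exists.
Write n = 28 + 35t and require 28 + 35t ≡ 4 (mod 79), i.e. 35t ≡ 55 (mod 79).
Since 35·70 = 2450 = 31·79 + 1, the inverse of 35 mod 79 is 70.
Multiplying by 70: t ≡ 70·55 = 3850 ≡ 58 (mod 79).
With t = 58: n = 28 + 35·58 = 2058.
Check: 2058 mod 35 = 28, 2058 mod 79 = 4. ✓

n = 2058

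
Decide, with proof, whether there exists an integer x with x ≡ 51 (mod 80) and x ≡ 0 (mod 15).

Both moduli are multiples of 5 = gcd(80, 15), so any solution would satisfy x ≡ 51 and x ≡ 0 modulo 5 simultaneously.
These are incompatible: 51 − 0 = 51 is not divisible by 5.
Hence the system has no solution.

No, no such integer exists.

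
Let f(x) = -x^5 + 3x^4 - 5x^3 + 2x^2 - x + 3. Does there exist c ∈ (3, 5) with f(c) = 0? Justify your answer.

The endpoint values f(3) = -117 and f(5) = -1827 are both negative. Claim: f(x) < 0 for every x in (3, 5).
Shift to the endpoint 3: with x = 3 + u (0 < u < 2), one computes f(3 + u) = -u^5 - 12u^4 - 59u^3 - 151u^2 - 205u - 117.
The nonzero coefficients here are all negative, so for u > 0 every term is negative (or zero), and the constant term -117 is strictly negative.
So f is strictly negative on (3, 5); no root exists in the interval.

No such root exists.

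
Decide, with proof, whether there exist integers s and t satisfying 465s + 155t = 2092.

There are no such integers.

Both 465 and 155 are divisible by gcd(465, 155) = 155, hence so is any combination 465s + 155t.
However 2092 leaves remainder 77 on division by 155.
Therefore 465s + 155t = 2092 has no solution in integers.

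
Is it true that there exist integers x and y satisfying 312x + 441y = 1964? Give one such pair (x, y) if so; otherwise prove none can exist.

Any value of 312x + 441y is a multiple of gcd(312, 441) = 3.
But 1964 = 3·654 + 2, so 3 ∤ 1964.
Therefore 312x + 441y = 1964 has no solution in integers.

There are no such integers.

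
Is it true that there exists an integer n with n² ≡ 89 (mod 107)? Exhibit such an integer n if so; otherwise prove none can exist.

Take n = 93. Then 93² = 8649 = 80·107 + 89, so 93² ≡ 89 (mod 107).

n = 93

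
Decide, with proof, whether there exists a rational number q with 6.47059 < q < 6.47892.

q = 123/19

Multiplying by 19: 19·6.47059 = 122.94121 and 19·6.47892 = 123.09948, so the integer 123 lies strictly between them.
Hence 123/19 is a rational number with 6.47059 < 123/19 < 6.47892.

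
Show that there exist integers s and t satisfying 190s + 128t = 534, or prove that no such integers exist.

Every value of 190s + 128t is a multiple of gcd(190, 128) = 2; since 2 ∣ 534, solutions exist.
Dividing through by 2 reduces the equation to 95s + 64t = 267.
Euclidean algorithm: 95 = 1·64 + 31, 64 = 2·31 + 2, 31 = 15·2 + 1, 2 = 2·1 + 0.
Back-substituting, 1 = 31 − 15·2 = 31 − 15·(64 − 2·31) = −15·64 + 31·31 = −15·64 + 31·(95 − 1·64) = 31·95 − 46·64; that is, 95·31 + 64·(-46) = 1.
Multiplying through by 267: s = 31·267 = 8277, t = (-46)·267 = -12282 is a solution.
Subtracting 129·64 from s and adding 129·95 to t gives the tidier solution (21, -27).
Indeed 190·21 + 128·(-27) = 3990 − 3456 = 534.

s = 21, t = -27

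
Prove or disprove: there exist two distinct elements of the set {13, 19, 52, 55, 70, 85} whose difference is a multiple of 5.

55 and 70 are such a pair.

Reduce each element mod 5: 13↦3, 19↦4, 52↦2, 55↦0, 70↦0, 85↦0. The residue 0 repeats (at 55 and 70), and 70 − 55 = 15 = 3·5.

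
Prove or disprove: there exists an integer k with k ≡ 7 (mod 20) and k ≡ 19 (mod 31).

k = 267

gcd(20, 31) = 1, so the Chinese Remainder Theorem guarantees exactly one residue class mod 620 satisfying both.
Any solution of the first congruence is k = 7 + 20t; substituting into the second, 20t ≡ 19 − 7 ≡ 12 (mod 31).
To invert 20 modulo 31: 31 = 1·20 + 11, 20 = 1·11 + 9, 11 = 1·9 + 2, 9 = 4·2 + 1, 2 = 2·1 + 0, and unwinding, 1 = 9 − 4·2 = 9 − 4·(11 − 1·9) = −4·11 + 5·9 = −4·11 + 5·(20 − 1·11) = 5·20 − 9·11 = 5·20 − 9·(31 − 1·20) = −9·31 + 14·20. Thus 20⁻¹ ≡ 14 (mod 31).
Multiplying by 14: t ≡ 14·12 = 168 ≡ 13 (mod 31).
Taking t = 13 gives k = 7 + 20·13 = 267.
Verify: 267 = 13·20 + 7 and 267 = 8·31 + 19. ✓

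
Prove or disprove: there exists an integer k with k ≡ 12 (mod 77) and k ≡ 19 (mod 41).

k = 1167

The moduli 77 and 41 are coprime, so by the Chinese Remainder Theorem a unique solution modulo 3157 exists.
Any solution of the first congruence is k = 12 + 77t; substituting into the second, 77t ≡ 19 − 12 ≡ 7 (mod 41).
77 ≡ 36 (mod 41), so this reads 36t ≡ 7 (mod 41). Invert 36 mod 41 by the Euclidean algorithm: 41 = 1·36 + 5, 36 = 7·5 + 1, 5 = 5·1 + 0; back-substituting, 1 = 36 − 7·5 = 36 − 7·(41 − 1·36) = −7·41 + 8·36. Hence 36·8 ≡ 1, so 36⁻¹ ≡ 8 (mod 41).
Multiplying by 8: t ≡ 8·7 = 56 ≡ 15 (mod 41).
Taking t = 15 gives k = 12 + 77·15 = 1167.
Verify: 1167 = 15·77 + 12 and 1167 = 28·41 + 19. ✓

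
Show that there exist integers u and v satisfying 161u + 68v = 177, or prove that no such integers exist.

u = 37, v = -85

161 and 68 are coprime, so 161u + 68v ranges over all of ℤ.
Euclidean algorithm: 161 = 2·68 + 25, 68 = 2·25 + 18, 25 = 1·18 + 7, 18 = 2·7 + 4, 7 = 1·4 + 3, 4 = 1·3 + 1, 3 = 3·1 + 0.
Working back up the chain: 1 = 4 − 1·3 = 4 − (7 − 1·4) = −7 + 2·4 = −7 + 2·(18 − 2·7) = 2·18 − 5·7 = 2·18 − 5·(25 − 1·18) = −5·25 + 7·18 = −5·25 + 7·(68 − 2·25) = 7·68 − 19·25 = 7·68 − 19·(161 − 2·68) = −19·161 + 45·68. So 161·(-19) + 68·45 = 1.
Times 177: 161·(-3363) + 68·7965 = 177, so (-3363, 7965) solves it.
Adding 50·68 to u and subtracting 50·161 from v gives the tidier solution (37, -85).
Indeed 161·37 + 68·(-85) = 5957 − 5780 = 177.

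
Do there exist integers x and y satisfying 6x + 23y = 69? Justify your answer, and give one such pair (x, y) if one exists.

Since gcd(6, 23) = 1, every integer is an integer combination of 6 and 23.
Euclidean algorithm: 23 = 3·6 + 5, 6 = 1·5 + 1, 5 = 5·1 + 0.
Back-substituting, 1 = 6 − 1·5 = 6 − (23 − 3·6) = −23 + 4·6; that is, 6·4 + 23·(-1) = 1.
Multiplying through by 69: x = 4·69 = 276, y = (-1)·69 = -69 is a solution.
Shifting by a multiple of (23, −6) keeps it a solution: x = 276 − 12·23 = 0, y = -69 + 12·6 = 3.
Check: 6·0 + 23·3 = 0 + 69 = 69. ✓

x = 0, y = 3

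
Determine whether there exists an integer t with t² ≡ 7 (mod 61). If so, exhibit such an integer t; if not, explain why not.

Apply Euler's criterion with the prime 61: 7 is a quadratic residue iff 7^30 ≡ 1 (mod 61), and a non-residue iff it is ≡ −1.
Repeated squaring mod 61: 7^2 = 49 ≡ 49; 7^4 ≡ 49² = 2401 ≡ 22; 7^8 ≡ 22² = 484 ≡ 57; 7^16 ≡ 57² = 3249 ≡ 16.
Since 30 = 16 + 8 + 4 + 2, 7^30 ≡ 16 · 57 · 22 · 49; multiplying out mod 61: 16·57 = 912 ≡ 58, then 58·22 = 1276 ≡ 56, then 56·49 = 2744 ≡ 60. Thus 7^30 ≡ 60 ≡ −1 (mod 61).
The value −1 means 7 is a non-residue modulo 61, so t² ≡ 7 (mod 61) is impossible.

No, no such integer exists.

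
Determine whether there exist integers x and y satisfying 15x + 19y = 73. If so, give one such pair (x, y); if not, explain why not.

Since gcd(15, 19) = 1, every integer is an integer combination of 15 and 19.
Dividing repeatedly: 19 = 1·15 + 4, 15 = 3·4 + 3, 4 = 1·3 + 1, 3 = 3·1 + 0.
Unwinding: 1 = 4 − 1·3 = 4 − (15 − 3·4) = −15 + 4·4 = −15 + 4·(19 − 1·15) = 4·19 − 5·15, i.e. 15·(-5) + 19·4 = 1.
Times 73: 15·(-365) + 19·292 = 73, so (-365, 292) solves it.
The general solution is x = -365 + 19k, y = 292 − 15k; taking k = 20 gives the smaller pair x = 15, y = -8.
Check: 15·15 + 19·(-8) = 225 − 152 = 73. ✓

x = 15, y = -8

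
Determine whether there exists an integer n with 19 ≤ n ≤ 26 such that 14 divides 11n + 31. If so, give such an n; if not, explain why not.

There is no such integer n in that range.

The values of 11n + 31 for n = 19, 20, …, 26 are 240, 251, 262, 273, 284, 295, 306, 317; reduced mod 14 these are 2, 13, 10, 7, 4, 1, 12, 9.
Since 0 is absent from this list, 14 ∤ 11n + 31 for every n with 19 ≤ n ≤ 26.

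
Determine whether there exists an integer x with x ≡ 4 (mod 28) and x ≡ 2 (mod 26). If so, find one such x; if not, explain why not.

x = 340

The moduli are not coprime: gcd(28, 26) = 2. Compatibility requires 2 ∣ (2 − 4) = -2, which holds, so solutions exist.
Write x = 4 + 28t. Then 28t ≡ 2 − 4 ≡ 24 (mod 26); dividing through by 2 gives 14t ≡ 12 (mod 13).
14 ≡ 1 (mod 13), so this reads 1t ≡ 12 (mod 13). So t ≡ 12 (mod 13).
Then x = 4 + 28·12 = 340.
Indeed 340 ≡ 4 (mod 28) and 340 ≡ 2 (mod 26).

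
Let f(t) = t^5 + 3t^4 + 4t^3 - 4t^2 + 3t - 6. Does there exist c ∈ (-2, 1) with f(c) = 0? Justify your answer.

Yes, such a c exists.

f(-2) = -44 and f(1) = 1, which have opposite signs.
As a polynomial, f is continuous on every closed interval.
So by the Intermediate Value Theorem there is a c strictly between -2 and 1 with f(c) = 0.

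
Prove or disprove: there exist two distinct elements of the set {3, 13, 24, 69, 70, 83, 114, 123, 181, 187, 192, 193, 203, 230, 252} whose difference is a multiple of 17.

Reduce each element modulo 17: 3↦3, 13↦13, 24↦7, 69↦1, 70↦2, 83↦15, 114↦12, 123↦4, 181↦11, 187↦0, 192↦5, 193↦6, 203↦16, 230↦9, 252↦14.
These 15 residues are pairwise different, hence no difference of two elements is divisible by 17.

There is no such pair.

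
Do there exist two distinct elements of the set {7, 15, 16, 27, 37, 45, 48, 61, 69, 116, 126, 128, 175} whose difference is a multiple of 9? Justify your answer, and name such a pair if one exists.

Reduce each element mod 9: 7↦7, 15↦6, 16↦7, 27↦0, 37↦1, 45↦0, 48↦3, 61↦7, 69↦6, 116↦8, 126↦0, 128↦2, 175↦4. The residue 7 repeats (at 7 and 16), and 16 − 7 = 9 = 1·9.

The pair (7, 16) works.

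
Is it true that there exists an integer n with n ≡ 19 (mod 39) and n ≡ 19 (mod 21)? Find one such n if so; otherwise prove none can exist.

Here gcd(39, 21) = 3, and both 19 and 19 leave remainder 1 mod 3, so the system is consistent.
In fact n = 19 itself already satisfies 19 mod 21 = 19.
Indeed 19 ≡ 19 (mod 39) and 19 ≡ 19 (mod 21).

n = 19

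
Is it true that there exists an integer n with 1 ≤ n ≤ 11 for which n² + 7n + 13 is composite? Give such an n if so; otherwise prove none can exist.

n = 7

At n = 7: 7² + 7·7 + 13 = 111 = 3·37, which is composite.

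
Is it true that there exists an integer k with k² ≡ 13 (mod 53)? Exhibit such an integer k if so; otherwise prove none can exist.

Take k = 15. Then 15² = 225 = 4·53 + 13, so 15² ≡ 13 (mod 53).

k = 15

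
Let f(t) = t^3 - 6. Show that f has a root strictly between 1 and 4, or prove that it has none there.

f(1) = -5 and f(4) = 58, which have opposite signs.
As a polynomial, f is continuous on every closed interval.
By the Intermediate Value Theorem, f takes the value 0 somewhere in the open interval.

Yes, f has a root in the interval.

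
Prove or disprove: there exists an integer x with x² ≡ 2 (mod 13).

There is no such integer.

Computing x² mod 13 for x = 0, 1, …, 6 (enough, by the symmetry x ↦ 13 − x) gives 0, 1, 4, 9, 3, 12, 10.
So the quadratic residues mod 13 are {0, 1, 3, 4, 9, 10, 12}, and 2 is not among them.
Therefore x² ≡ 2 (mod 13) has no solution.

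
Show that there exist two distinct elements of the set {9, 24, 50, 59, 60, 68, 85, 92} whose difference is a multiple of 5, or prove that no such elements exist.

Yes: 9 and 24.

Both 9 and 24 leave remainder 4 on division by 5; their difference 15 = 3·5 is a multiple of 5.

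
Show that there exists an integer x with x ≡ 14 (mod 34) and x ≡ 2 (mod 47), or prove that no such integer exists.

x = 660

gcd(34, 47) = 1, so the Chinese Remainder Theorem guarantees exactly one residue class mod 1598 satisfying both.
Any solution of the first congruence is x = 14 + 34t; substituting into the second, 34t ≡ 2 − 14 ≡ 35 (mod 47).
Note 34·18 = 612 ≡ 1 (mod 47) (as 612 − 1 = 13·47), so 34⁻¹ ≡ 18.
Therefore t ≡ 18·35 = 630 ≡ 19 (mod 47).
With t = 19: x = 14 + 34·19 = 660.
Indeed 660 ≡ 14 (mod 34) and 660 ≡ 2 (mod 47).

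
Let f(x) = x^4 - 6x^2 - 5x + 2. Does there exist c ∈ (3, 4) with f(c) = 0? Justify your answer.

f has no root in that interval.

The endpoint values f(3) = 14 and f(4) = 142 are both positive. Claim: f(x) > 0 for every x in (3, 4).
Shift to the endpoint 3: with x = 3 + u (0 < u < 1), one computes f(3 + u) = u^4 + 12u^3 + 48u^2 + 67u + 14.
All 5 nonzero coefficients of this polynomial in u are positive; hence for u > 0 the value is a sum of positive terms (the constant 14 among them).
So f is strictly positive on (3, 4); no root exists in the interval.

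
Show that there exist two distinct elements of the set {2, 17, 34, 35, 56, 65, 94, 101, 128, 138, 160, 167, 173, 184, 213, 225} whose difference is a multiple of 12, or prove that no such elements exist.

Yes: 17 and 65.

Both 17 and 65 leave remainder 5 on division by 12; their difference 48 = 4·12 is a multiple of 12.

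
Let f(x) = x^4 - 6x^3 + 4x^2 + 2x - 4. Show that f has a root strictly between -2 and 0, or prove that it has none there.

Yes, f has a root in the interval.

f(-2) = 72 and f(0) = -4, which have opposite signs.
As a polynomial, f is continuous on every closed interval.
By the Intermediate Value Theorem, f takes the value 0 somewhere in the open interval.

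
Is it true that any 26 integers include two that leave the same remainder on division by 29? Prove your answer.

Consider the 26 integers 12, 13, …, 37. They lie in distinct residue classes modulo 29, since 26 ≤ 29.
So no two of them leave the same remainder on division by 29; the claim fails for this set.

No, the set {12, 13, 14, 15, 16, 17, 18, 19, 20, 21, 22, 23, 24, 25, 26, 27, 28, 29, 30, 31, 32, 33, 34, 35, 36, 37} is a counterexample.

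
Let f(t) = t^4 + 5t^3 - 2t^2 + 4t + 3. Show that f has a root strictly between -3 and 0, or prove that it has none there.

Yes, f has a root in the interval.

f(-3) = -81 and f(0) = 3, which have opposite signs.
f is continuous everywhere (it is a polynomial), in particular on [-3, 0].
By the Intermediate Value Theorem f must vanish at some point of (-3, 0).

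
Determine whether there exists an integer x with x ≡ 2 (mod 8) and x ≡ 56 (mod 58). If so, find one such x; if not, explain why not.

x = 114

The moduli are not coprime: gcd(8, 58) = 2. Compatibility requires 2 ∣ (56 − 2) = 54, which holds, so solutions exist.
Put x = 2 + 8t, so we need 8t ≡ 54 (mod 58), equivalently (divide by 2) 4t ≡ 27 (mod 29).
Note 4·22 = 88 ≡ 1 (mod 29) (as 88 − 1 = 3·29), so 4⁻¹ ≡ 22.
Therefore t ≡ 22·27 = 594 ≡ 14 (mod 29).
Then x = 2 + 8·14 = 114.
Verify: 114 = 14·8 + 2 and 114 = 1·58 + 56. ✓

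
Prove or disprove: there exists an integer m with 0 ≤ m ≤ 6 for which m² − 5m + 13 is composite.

m = 1

At m = 1: 1² − 5·1 + 13 = 9 = 3·3, which is composite.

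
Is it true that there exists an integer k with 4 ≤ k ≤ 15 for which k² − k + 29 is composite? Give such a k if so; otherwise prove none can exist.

At k = 8: 8² − 8 + 29 = 85 = 5·17, which is composite.

k = 8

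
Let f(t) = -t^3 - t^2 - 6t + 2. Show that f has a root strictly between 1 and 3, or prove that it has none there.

f(1) = -6 and f(3) = -52, both negative.
The derivative f'(t) = -3t^2 - 2t - 6 is a quadratic with discriminant (-2)² − 4·(-3)·(-6) = -68 < 0; it never vanishes, so it is always negative (sign of the leading coefficient).
Hence f is strictly decreasing on ℝ, and in particular on [1, 3]. A strictly monotone function with same-sign endpoint values stays negative on the whole interval, so f has no zero in (1, 3).

No.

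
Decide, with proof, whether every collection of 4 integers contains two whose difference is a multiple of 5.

Consider the 4 integers 25, 26, 27, 28. They lie in distinct residue classes modulo 5, since 4 ≤ 5.
The differences between them range over 1, …, 3, none of which is divisible by 5.

No, the set {25, 26, 27, 28} is a counterexample.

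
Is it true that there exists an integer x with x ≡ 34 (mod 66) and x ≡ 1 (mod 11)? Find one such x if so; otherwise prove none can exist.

x = 34

The moduli are not coprime: gcd(66, 11) = 11. Compatibility requires 11 ∣ (1 − 34) = -33, which holds, so solutions exist.
In fact x = 34 itself already satisfies 34 mod 11 = 1.
Verify: 34 = 0·66 + 34 and 34 = 3·11 + 1. ✓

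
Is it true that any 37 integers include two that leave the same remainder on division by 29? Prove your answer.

There are exactly 29 possible remainders on division by 29.
Since 37 > 29, two of the 37 integers must share a residue class by the pigeonhole principle; call them a and b.
So a and b have equal remainders mod 29, which is exactly what was to be shown.

True.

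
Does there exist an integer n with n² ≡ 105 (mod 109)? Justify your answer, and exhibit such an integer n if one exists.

n = 43 works: 43² = 1849, and 1849 − 105 = 1744 = 16·109.

n = 43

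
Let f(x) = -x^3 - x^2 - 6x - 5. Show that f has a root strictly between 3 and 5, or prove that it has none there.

f(3) = -59 and f(5) = -185, both negative.
f'(x) = -3x^2 - 2x - 6 has discriminant (-2)² − 4·(-3)·(-6) = -68 < 0, so f' has no real roots and is negative for every real x.
Hence f is strictly decreasing on ℝ, and in particular on [3, 5]. A strictly monotone function with same-sign endpoint values stays negative on the whole interval, so f has no zero in (3, 5).

f has no root in that interval.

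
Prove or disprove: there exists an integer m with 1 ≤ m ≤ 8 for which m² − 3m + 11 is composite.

At m = 1: 1² − 3·1 + 11 = 9 = 3·3, which is composite.

m = 1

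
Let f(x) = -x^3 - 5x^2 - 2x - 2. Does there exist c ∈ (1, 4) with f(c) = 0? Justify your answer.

No such root exists.

The endpoint values f(1) = -10 and f(4) = -154 are both negative. Claim: f(x) < 0 for every x in (1, 4).
Shift to the endpoint 1: with x = 1 + u (0 < u < 3), one computes f(1 + u) = -u^3 - 8u^2 - 15u - 10.
The nonzero coefficients here are all negative, so for u > 0 every term is negative (or zero), and the constant term -10 is strictly negative.
Therefore f(x) < 0 throughout (1, 4), and f has no zero there.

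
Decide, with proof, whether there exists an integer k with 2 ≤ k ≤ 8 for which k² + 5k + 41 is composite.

At k = 2: 2² + 5·2 + 41 = 55 = 5·11, which is composite.

k = 2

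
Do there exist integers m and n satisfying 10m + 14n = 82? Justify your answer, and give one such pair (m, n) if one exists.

Every value of 10m + 14n is a multiple of gcd(10, 14) = 2; since 2 ∣ 82, solutions exist.
Dividing through by 2 reduces the equation to 5m + 7n = 41.
Euclidean algorithm: 7 = 1·5 + 2, 5 = 2·2 + 1, 2 = 2·1 + 0.
Working back up the chain: 1 = 5 − 2·2 = 5 − 2·(7 − 1·5) = −2·7 + 3·5. So 5·3 + 7·(-2) = 1.
Multiplying through by 41: m = 3·41 = 123, n = (-2)·41 = -82 is a solution.
Shifting by a multiple of (7, −5) keeps it a solution: m = 123 − 17·7 = 4, n = -82 + 17·5 = 3.
Check: 10·4 + 14·3 = 40 + 42 = 82. ✓

m = 4, n = 3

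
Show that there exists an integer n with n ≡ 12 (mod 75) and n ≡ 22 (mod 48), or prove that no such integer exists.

No such integer exists.

Both moduli are multiples of 3 = gcd(75, 48), so any solution would satisfy n ≡ 12 and n ≡ 22 modulo 3 simultaneously.
But 12 mod 3 = 0 while 22 mod 3 = 1, a contradiction.
Hence the system has no solution.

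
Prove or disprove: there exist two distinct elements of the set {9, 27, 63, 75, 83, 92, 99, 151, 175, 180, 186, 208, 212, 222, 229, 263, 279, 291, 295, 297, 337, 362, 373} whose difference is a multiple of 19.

Yes: 9 and 180.

Both 9 and 180 leave remainder 9 on division by 19; their difference 171 = 9·19 is a multiple of 19.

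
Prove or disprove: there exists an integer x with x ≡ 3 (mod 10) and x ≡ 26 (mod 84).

There is no such integer.

Both moduli are multiples of 2 = gcd(10, 84), so any solution would satisfy x ≡ 3 and x ≡ 26 modulo 2 simultaneously.
These are incompatible: 3 − 26 = -23 is not divisible by 2.
So no integer satisfies both congruences.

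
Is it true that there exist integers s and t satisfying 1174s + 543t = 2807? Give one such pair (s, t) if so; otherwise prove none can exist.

1174 and 543 are coprime, so 1174s + 543t ranges over all of ℤ.
Dividing repeatedly: 1174 = 2·543 + 88, 543 = 6·88 + 15, 88 = 5·15 + 13, 15 = 1·13 + 2, 13 = 6·2 + 1, 2 = 2·1 + 0.
Unwinding: 1 = 13 − 6·2 = 13 − 6·(15 − 1·13) = −6·15 + 7·13 = −6·15 + 7·(88 − 5·15) = 7·88 − 41·15 = 7·88 − 41·(543 − 6·88) = −41·543 + 253·88 = −41·543 + 253·(1174 − 2·543) = 253·1174 − 547·543, i.e. 1174·253 + 543·(-547) = 1.
Multiplying through by 2807: s = 253·2807 = 710171, t = (-547)·2807 = -1535429 is a solution.
Shifting by a multiple of (543, −1174) keeps it a solution: s = 710171 − 1307·543 = 470, t = -1535429 + 1307·1174 = -1011.
Indeed 1174·470 + 543·(-1011) = 551780 − 548973 = 2807.

s = 470, t = -1011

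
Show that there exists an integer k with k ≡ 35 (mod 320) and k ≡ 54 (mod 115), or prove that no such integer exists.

gcd(320, 115) = 5. If k ≡ 35 (mod 320) and k ≡ 54 (mod 115), then k ≡ 35 (mod 5) and k ≡ 54 (mod 5).
These are incompatible: 35 − 54 = -19 is not divisible by 5.
So no integer satisfies both congruences.

No, no such integer exists.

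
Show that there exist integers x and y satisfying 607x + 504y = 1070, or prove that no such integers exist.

Since gcd(607, 504) = 1, every integer is an integer combination of 607 and 504.
Run the Euclidean algorithm on 607 and 504: 607 = 1·504 + 103, 504 = 4·103 + 92, 103 = 1·92 + 11, 92 = 8·11 + 4, 11 = 2·4 + 3, 4 = 1·3 + 1, 3 = 3·1 + 0.
Working back up the chain: 1 = 4 − 1·3 = 4 − (11 − 2·4) = −11 + 3·4 = −11 + 3·(92 − 8·11) = 3·92 − 25·11 = 3·92 − 25·(103 − 1·92) = −25·103 + 28·92 = −25·103 + 28·(504 − 4·103) = 28·504 − 137·103 = 28·504 − 137·(607 − 1·504) = −137·607 + 165·504. So 607·(-137) + 504·165 = 1.
Times 1070: 607·(-146590) + 504·176550 = 1070, so (-146590, 176550) solves it.
Adding 291·504 to x and subtracting 291·607 from y gives the tidier solution (74, -87).
Indeed 607·74 + 504·(-87) = 44918 − 43848 = 1070.

x = 74, y = -87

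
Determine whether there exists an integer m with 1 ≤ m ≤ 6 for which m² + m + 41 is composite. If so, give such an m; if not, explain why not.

The values for m = 1, 2, …, 6 are 43, 47, 53, 61, 71, 83, and each of these is prime.
So no value in the range makes the expression composite.

No, no such integer m in that range exists.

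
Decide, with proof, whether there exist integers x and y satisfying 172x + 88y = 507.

There are no such integers.

Both 172 and 88 are divisible by gcd(172, 88) = 4, hence so is any combination 172x + 88y.
But 507 = 4·126 + 3, so 4 ∤ 507.
So the equation is unsolvable over ℤ.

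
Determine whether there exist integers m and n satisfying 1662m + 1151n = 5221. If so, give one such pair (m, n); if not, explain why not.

m = 731, n = -1051

Since gcd(1662, 1151) = 1, every integer is an integer combination of 1662 and 1151.
Run the Euclidean algorithm on 1662 and 1151: 1662 = 1·1151 + 511, 1151 = 2·511 + 129, 511 = 3·129 + 124, 129 = 1·124 + 5, 124 = 24·5 + 4, 5 = 1·4 + 1, 4 = 4·1 + 0.
Unwinding: 1 = 5 − 1·4 = 5 − (124 − 24·5) = −124 + 25·5 = −124 + 25·(129 − 1·124) = 25·129 − 26·124 = 25·129 − 26·(511 − 3·129) = −26·511 + 103·129 = −26·511 + 103·(1151 − 2·511) = 103·1151 − 232·511 = 103·1151 − 232·(1662 − 1·1151) = −232·1662 + 335·1151, i.e. 1662·(-232) + 1151·335 = 1.
Multiplying through by 5221: m = (-232)·5221 = -1211272, n = 335·5221 = 1749035 is a solution.
Adding 1053·1151 to m and subtracting 1053·1662 from n gives the tidier solution (731, -1051).
Indeed 1662·731 + 1151·(-1051) = 1214922 − 1209701 = 5221.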